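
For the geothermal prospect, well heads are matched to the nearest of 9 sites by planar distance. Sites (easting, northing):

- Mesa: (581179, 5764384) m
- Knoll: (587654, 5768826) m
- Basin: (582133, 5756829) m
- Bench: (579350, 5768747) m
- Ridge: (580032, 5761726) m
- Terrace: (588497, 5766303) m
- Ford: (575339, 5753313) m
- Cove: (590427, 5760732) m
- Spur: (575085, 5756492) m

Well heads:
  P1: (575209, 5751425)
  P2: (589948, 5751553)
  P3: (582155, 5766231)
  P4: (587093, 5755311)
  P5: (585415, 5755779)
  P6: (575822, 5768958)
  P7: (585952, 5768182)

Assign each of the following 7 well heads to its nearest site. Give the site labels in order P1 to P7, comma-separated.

P1 → Ford (d²=3581444.00)
P2 → Cove (d²=84483482.00)
P3 → Mesa (d²=4363985.00)
P4 → Basin (d²=26905924.00)
P5 → Basin (d²=11874024.00)
P6 → Bench (d²=12491305.00)
P7 → Knoll (d²=3311540.00)

Ford, Cove, Mesa, Basin, Basin, Bench, Knoll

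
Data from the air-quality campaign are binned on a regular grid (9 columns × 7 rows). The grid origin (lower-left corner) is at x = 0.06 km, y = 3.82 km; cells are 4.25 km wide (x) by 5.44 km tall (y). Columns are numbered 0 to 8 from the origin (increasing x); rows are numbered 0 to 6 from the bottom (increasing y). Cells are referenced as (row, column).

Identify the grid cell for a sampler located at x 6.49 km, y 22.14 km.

(3, 1)

Column index: ⌊(6.49 − 0.06) / 4.25⌋ = ⌊1.513⌋ = 1
Row offset from origin: ⌊(22.14 − 3.82) / 5.44⌋ = ⌊3.368⌋ = 3 → row 3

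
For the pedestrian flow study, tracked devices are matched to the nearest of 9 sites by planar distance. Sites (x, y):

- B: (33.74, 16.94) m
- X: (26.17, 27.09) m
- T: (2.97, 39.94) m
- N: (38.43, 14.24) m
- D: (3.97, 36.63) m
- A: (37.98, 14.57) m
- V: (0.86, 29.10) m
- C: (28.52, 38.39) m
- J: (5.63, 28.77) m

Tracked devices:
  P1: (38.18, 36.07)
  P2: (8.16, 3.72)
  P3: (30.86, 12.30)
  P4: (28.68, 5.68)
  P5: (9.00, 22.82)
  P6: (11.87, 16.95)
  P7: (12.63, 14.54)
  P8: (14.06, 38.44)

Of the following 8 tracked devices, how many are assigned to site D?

1

P1 → C
P2 → J
P3 → B
P4 → B
P5 → J
P6 → J
P7 → J
P8 → D
1 of the 8 goes to D.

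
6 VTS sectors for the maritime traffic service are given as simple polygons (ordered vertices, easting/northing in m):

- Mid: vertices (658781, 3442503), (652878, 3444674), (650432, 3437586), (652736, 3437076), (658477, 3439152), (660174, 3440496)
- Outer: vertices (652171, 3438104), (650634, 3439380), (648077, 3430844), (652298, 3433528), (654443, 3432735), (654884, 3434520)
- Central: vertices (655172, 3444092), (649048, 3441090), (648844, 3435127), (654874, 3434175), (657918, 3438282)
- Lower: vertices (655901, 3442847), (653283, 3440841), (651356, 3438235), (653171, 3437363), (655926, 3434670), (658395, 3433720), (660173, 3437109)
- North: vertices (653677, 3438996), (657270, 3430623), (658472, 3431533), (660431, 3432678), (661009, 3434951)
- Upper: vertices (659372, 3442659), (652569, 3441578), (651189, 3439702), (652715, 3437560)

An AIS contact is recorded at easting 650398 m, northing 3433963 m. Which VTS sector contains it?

Cast a ray rightward from (650398, 3433963). For each polygon, the edges (by vertex number in listed order) whose endpoints lie on opposite sides of northing = 3433963, where each meets that height, and whether that is right or left of the point:
Mid: no edge straddles that height → 0 crossings.
Outer: 2–3 at easting≈649011.3 (left), 5–6 at easting≈654746.4 (right) → 1 crossing.
Central: no edge straddles that height → 0 crossings.
Lower: 5–6 at easting≈657763.5 (right), 6–7 at easting≈658522.5 (right) → 2 crossings.
North: 1–2 at easting≈655836.7 (right), 4–5 at easting≈660757.8 (right) → 2 crossings.
Upper: no edge straddles that height → 0 crossings.
Only Outer has an odd count, so the point is inside Outer.

Outer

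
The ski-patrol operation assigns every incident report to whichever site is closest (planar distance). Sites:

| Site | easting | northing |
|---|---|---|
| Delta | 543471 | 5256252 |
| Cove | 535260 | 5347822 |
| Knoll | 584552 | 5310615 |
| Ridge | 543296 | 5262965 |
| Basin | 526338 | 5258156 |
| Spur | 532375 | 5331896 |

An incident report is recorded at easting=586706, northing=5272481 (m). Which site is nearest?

Knoll

Squared distances to each site:
Delta: 2132645666.000; Cove: 8322957197.000; Knoll: 1458841672.000; Ridge: 1974982356.000; Basin: 3849501049.000; Spur: 6481999786.000.
Minimum at Knoll.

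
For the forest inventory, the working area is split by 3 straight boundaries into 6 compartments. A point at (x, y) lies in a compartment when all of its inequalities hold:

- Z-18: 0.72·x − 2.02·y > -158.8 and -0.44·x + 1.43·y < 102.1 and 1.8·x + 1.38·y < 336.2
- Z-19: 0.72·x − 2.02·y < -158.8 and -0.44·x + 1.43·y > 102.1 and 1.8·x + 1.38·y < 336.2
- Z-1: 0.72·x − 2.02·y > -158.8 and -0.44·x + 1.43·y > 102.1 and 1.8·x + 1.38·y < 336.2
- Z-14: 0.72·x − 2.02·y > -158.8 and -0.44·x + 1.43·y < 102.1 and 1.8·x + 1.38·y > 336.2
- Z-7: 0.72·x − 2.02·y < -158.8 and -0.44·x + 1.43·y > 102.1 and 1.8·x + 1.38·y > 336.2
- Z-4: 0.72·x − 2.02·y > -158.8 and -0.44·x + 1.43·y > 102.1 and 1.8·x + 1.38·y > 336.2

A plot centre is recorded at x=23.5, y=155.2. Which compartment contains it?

Z-19

0.72·23.5 − 2.02·155.2 = -296.584, which is < -158.8
-0.44·23.5 + 1.43·155.2 = 211.596, which is > 102.1
1.8·23.5 + 1.38·155.2 = 256.476, which is < 336.2
This sign pattern matches Z-19.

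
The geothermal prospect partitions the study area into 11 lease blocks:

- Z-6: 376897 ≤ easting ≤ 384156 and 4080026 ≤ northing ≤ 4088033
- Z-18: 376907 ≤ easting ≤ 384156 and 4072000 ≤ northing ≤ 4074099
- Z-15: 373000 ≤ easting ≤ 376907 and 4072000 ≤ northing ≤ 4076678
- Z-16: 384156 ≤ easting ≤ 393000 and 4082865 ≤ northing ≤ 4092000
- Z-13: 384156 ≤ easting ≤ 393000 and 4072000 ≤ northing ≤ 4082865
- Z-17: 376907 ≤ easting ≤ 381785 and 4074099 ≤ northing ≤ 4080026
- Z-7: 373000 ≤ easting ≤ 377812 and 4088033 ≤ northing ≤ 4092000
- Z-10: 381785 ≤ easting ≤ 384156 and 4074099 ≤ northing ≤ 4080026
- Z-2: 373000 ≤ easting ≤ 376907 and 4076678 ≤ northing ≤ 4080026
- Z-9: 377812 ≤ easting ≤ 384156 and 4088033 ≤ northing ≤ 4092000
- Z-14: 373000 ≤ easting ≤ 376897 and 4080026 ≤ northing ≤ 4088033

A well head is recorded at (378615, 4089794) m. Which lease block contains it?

The point has easting = 378615 and northing = 4089794.
Only Z-9 satisfies 377812 ≤ easting ≤ 384156 and 4088033 ≤ northing ≤ 4092000.

Z-9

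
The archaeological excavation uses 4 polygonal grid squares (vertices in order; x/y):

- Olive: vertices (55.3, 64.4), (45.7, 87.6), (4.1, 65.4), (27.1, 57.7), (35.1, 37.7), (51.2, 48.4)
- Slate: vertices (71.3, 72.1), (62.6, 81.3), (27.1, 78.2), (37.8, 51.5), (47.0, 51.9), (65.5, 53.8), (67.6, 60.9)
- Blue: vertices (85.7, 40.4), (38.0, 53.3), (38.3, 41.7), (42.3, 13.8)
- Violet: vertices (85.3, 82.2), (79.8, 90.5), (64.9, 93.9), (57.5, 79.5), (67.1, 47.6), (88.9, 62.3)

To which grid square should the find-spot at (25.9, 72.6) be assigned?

Cast a ray rightward from (25.9, 72.6). For each polygon, the edges (by vertex number in listed order) whose endpoints lie on opposite sides of y = 72.6, where each meets that height, and whether that is right or left of the point:
Olive: 1–2 at x≈51.91 (right), 2–3 at x≈17.59 (left) → 1 crossing.
Slate: 1–2 at x≈70.83 (right), 3–4 at x≈29.34 (right) → 2 crossings.
Blue: no edge straddles that height → 0 crossings.
Violet: 4–5 at x≈59.58 (right), 6–1 at x≈87.04 (right) → 2 crossings.
Only Olive has an odd count, so the point is inside Olive.

Olive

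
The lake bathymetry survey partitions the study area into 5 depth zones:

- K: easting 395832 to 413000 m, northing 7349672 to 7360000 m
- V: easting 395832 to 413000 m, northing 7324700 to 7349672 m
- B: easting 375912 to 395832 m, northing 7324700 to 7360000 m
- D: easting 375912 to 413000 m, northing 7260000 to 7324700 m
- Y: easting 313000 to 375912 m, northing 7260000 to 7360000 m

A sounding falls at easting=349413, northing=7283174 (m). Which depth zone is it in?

Y

The point has easting = 349413 and northing = 7283174.
Only Y satisfies 313000 ≤ easting ≤ 375912 and 7260000 ≤ northing ≤ 7360000.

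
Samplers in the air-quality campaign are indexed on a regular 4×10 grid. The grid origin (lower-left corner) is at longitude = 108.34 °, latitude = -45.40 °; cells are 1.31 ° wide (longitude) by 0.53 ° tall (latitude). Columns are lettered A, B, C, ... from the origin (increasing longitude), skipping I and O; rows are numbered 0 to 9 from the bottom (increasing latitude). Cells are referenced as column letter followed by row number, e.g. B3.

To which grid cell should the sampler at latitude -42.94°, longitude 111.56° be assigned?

C4

Column index: ⌊(111.56 − 108.34) / 1.31⌋ = ⌊2.458⌋ = 2 → column C
Row offset from origin: ⌊(-42.94 − -45.40) / 0.53⌋ = ⌊4.642⌋ = 4 → row 4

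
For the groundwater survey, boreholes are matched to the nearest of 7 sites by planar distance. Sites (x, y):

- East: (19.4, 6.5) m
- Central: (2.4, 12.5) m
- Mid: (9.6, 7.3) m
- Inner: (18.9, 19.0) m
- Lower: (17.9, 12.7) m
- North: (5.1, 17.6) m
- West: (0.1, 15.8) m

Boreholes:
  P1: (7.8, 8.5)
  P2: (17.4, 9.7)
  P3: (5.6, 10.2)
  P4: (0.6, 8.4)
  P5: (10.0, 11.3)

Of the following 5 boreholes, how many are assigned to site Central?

2

P1 → Mid
P2 → Lower
P3 → Central
P4 → Central
P5 → Mid
2 of the 5 go to Central.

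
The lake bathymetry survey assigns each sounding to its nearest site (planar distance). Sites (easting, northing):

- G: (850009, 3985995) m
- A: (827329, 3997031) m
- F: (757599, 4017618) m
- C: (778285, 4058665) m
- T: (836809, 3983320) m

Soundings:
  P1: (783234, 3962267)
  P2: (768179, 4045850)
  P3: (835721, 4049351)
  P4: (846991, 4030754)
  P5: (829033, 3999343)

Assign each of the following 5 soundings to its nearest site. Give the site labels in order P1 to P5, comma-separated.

A, C, A, A, A

P1 → A (d²=3152904721.00)
P2 → C (d²=266355461.00)
P3 → A (d²=2807808064.00)
P4 → A (d²=1523834973.00)
P5 → A (d²=8248960.00)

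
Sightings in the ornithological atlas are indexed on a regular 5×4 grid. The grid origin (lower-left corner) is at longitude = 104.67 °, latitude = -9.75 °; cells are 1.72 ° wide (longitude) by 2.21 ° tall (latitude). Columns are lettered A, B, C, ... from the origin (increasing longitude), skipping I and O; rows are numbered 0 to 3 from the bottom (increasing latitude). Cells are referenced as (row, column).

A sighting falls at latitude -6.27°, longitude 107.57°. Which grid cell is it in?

Column index: ⌊(107.57 − 104.67) / 1.72⌋ = ⌊1.686⌋ = 1 → column B
Row offset from origin: ⌊(-6.27 − -9.75) / 2.21⌋ = ⌊1.575⌋ = 1 → row 1

(1, B)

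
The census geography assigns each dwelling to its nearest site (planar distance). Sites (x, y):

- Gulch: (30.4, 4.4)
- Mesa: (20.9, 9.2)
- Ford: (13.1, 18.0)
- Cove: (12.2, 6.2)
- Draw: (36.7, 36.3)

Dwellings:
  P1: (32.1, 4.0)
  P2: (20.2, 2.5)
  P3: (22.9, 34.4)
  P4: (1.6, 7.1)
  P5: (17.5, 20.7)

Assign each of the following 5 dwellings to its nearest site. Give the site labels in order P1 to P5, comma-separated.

P1 → Gulch (d²=3.05)
P2 → Mesa (d²=45.38)
P3 → Draw (d²=194.05)
P4 → Cove (d²=113.17)
P5 → Ford (d²=26.65)

Gulch, Mesa, Draw, Cove, Ford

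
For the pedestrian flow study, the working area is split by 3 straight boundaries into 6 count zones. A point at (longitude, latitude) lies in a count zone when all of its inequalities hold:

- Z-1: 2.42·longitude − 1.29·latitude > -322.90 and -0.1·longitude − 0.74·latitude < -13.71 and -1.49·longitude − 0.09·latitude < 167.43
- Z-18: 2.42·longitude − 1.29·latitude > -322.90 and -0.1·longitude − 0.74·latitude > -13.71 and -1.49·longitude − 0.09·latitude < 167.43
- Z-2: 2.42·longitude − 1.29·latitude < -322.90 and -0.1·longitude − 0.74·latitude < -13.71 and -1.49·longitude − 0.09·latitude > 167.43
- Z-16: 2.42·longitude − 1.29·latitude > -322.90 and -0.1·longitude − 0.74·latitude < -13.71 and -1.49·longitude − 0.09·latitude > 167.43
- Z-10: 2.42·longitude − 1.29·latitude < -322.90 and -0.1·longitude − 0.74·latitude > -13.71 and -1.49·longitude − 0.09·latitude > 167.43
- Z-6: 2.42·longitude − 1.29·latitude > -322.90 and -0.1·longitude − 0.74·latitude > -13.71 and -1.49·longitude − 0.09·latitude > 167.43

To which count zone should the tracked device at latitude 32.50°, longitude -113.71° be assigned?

2.42·-113.71 − 1.29·32.50 = -317.103, which is > -322.90
-0.1·-113.71 − 0.74·32.50 = -12.679, which is > -13.71
-1.49·-113.71 − 0.09·32.50 = 166.503, which is < 167.43
This sign pattern matches Z-18.

Z-18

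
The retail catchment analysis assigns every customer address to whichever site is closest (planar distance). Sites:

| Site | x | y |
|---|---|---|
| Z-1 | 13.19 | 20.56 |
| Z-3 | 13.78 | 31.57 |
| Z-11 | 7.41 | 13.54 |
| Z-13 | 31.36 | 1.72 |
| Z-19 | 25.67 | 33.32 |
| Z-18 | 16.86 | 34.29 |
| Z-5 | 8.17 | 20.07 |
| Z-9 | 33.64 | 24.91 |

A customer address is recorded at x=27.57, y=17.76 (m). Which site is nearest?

Squared distances to each site:
Z-1: 214.624; Z-3: 380.880; Z-11: 424.234; Z-13: 271.646; Z-19: 245.724; Z-18: 387.945; Z-5: 381.696; Z-9: 87.967.
Minimum at Z-9.

Z-9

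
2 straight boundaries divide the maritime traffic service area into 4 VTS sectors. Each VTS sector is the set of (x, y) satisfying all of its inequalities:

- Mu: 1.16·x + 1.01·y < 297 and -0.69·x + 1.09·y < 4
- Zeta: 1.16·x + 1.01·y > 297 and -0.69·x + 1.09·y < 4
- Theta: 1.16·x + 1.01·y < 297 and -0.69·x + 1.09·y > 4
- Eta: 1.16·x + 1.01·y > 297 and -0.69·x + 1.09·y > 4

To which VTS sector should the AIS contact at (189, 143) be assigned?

Eta

1.16·189 + 1.01·143 = 363.670, which is > 297
-0.69·189 + 1.09·143 = 25.460, which is > 4
This sign pattern matches Eta.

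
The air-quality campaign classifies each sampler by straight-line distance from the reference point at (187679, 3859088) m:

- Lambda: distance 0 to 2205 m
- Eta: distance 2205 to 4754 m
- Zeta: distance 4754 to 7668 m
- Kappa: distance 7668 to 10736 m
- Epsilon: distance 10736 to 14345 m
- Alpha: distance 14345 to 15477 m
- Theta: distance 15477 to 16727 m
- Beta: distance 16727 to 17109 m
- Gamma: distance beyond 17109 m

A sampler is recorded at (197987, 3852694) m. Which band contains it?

Distance = √((197987−187679)² + (3852694−3859088)²) = √(106254864.000 + 40883236.000) = 12130.049 m.
10736 ≤ 12130.049 < 14345 → Epsilon.

Epsilon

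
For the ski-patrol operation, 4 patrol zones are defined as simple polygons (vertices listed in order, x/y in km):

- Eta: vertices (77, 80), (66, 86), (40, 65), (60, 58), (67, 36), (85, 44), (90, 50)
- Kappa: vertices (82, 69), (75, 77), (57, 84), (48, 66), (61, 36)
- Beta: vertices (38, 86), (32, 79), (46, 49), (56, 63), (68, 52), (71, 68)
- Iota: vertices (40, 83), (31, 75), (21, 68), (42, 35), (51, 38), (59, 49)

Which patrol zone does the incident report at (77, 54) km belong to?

Eta

Cast a ray rightward from (77, 54). For each polygon, the edges (by vertex number in listed order) whose endpoints lie on opposite sides of y = 54, where each meets that height, and whether that is right or left of the point:
Eta: 4–5 at x≈61.3 (left), 7–1 at x≈88.3 (right) → 1 crossing.
Kappa: 4–5 at x≈53.2 (left), 5–1 at x≈72.5 (left) → 0 crossings.
Beta: 2–3 at x≈43.7 (left), 3–4 at x≈49.6 (left), 4–5 at x≈65.8 (left), 5–6 at x≈68.4 (left) → 0 crossings.
Iota: 3–4 at x≈29.9 (left), 6–1 at x≈56.2 (left) → 0 crossings.
Only Eta has an odd count, so the point is inside Eta.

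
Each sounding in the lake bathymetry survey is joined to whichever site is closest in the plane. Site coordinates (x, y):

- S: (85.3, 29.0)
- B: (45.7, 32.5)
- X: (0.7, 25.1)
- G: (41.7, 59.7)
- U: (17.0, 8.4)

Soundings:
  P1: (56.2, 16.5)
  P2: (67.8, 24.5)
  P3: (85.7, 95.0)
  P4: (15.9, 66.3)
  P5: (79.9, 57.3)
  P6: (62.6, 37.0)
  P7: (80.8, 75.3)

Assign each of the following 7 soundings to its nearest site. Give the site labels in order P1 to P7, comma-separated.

P1 → B (d²=366.25)
P2 → S (d²=326.50)
P3 → G (d²=3182.09)
P4 → G (d²=709.20)
P5 → S (d²=830.05)
P6 → B (d²=305.86)
P7 → G (d²=1772.17)

B, S, G, G, S, B, G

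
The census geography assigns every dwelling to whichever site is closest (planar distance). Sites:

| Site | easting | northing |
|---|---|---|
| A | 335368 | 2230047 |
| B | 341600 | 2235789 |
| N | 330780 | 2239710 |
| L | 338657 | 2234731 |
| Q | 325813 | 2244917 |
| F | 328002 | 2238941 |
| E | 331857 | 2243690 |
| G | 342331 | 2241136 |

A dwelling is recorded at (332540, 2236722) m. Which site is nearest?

Squared distances to each site:
A: 52553209.000; B: 82954089.000; N: 12025744.000; L: 41381770.000; Q: 112410554.000; F: 25517405.000; E: 49019513.000; G: 115347077.000.
Minimum at N.

N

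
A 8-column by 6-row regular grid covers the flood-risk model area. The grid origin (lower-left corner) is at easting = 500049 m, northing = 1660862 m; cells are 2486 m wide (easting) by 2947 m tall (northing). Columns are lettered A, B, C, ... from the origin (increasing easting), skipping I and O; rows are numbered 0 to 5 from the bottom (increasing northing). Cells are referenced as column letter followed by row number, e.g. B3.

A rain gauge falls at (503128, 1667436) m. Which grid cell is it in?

B2

Column index: ⌊(503128 − 500049) / 2486⌋ = ⌊1.239⌋ = 1 → column B
Row offset from origin: ⌊(1667436 − 1660862) / 2947⌋ = ⌊2.231⌋ = 2 → row 2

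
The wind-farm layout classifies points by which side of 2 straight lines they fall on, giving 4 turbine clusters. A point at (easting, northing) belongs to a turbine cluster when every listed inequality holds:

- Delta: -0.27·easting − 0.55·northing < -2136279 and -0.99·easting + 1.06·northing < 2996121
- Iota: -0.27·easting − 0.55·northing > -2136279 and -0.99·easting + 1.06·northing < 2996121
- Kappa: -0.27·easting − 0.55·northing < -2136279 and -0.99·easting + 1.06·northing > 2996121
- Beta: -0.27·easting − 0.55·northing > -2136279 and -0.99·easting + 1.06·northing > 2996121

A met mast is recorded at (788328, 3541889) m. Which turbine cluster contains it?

Delta

-0.27·788328 − 0.55·3541889 = -2160887.510, which is < -2136279
-0.99·788328 + 1.06·3541889 = 2973957.620, which is < 2996121
This sign pattern matches Delta.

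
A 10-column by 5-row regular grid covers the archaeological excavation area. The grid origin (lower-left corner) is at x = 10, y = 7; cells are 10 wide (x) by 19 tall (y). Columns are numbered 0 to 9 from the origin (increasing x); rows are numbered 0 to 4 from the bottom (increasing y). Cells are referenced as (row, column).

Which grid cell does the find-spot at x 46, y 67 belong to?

Column index: ⌊(46 − 10) / 10⌋ = ⌊3.600⌋ = 3
Row offset from origin: ⌊(67 − 7) / 19⌋ = ⌊3.158⌋ = 3 → row 3

(3, 3)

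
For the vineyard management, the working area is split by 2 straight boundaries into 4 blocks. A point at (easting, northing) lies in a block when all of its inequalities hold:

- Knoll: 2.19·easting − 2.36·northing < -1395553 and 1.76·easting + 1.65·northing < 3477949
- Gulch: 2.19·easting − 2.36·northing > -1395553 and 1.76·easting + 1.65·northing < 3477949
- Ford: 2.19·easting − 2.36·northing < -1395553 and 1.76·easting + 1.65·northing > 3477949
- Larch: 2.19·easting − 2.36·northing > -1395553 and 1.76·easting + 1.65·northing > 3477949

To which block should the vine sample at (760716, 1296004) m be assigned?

2.19·760716 − 2.36·1296004 = -1392601.400, which is > -1395553
1.76·760716 + 1.65·1296004 = 3477266.760, which is < 3477949
This sign pattern matches Gulch.

Gulch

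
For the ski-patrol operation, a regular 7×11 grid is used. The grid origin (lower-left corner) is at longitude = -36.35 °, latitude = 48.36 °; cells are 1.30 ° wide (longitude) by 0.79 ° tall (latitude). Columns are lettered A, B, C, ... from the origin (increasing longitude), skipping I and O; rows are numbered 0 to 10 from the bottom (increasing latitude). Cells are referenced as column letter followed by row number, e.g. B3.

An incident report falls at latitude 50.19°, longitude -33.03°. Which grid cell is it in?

Column index: ⌊(-33.03 − -36.35) / 1.30⌋ = ⌊2.554⌋ = 2 → column C
Row offset from origin: ⌊(50.19 − 48.36) / 0.79⌋ = ⌊2.316⌋ = 2 → row 2

C2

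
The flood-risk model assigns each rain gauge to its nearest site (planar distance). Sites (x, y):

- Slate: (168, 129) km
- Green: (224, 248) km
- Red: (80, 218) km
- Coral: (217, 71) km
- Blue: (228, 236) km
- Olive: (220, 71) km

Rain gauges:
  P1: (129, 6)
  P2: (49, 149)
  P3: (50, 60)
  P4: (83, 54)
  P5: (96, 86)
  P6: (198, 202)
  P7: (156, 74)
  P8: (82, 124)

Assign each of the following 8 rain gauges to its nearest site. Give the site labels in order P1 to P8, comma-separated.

P1 → Coral (d²=11969.00)
P2 → Red (d²=5722.00)
P3 → Slate (d²=18685.00)
P4 → Slate (d²=12850.00)
P5 → Slate (d²=7033.00)
P6 → Blue (d²=2056.00)
P7 → Slate (d²=3169.00)
P8 → Slate (d²=7421.00)

Coral, Red, Slate, Slate, Slate, Blue, Slate, Slate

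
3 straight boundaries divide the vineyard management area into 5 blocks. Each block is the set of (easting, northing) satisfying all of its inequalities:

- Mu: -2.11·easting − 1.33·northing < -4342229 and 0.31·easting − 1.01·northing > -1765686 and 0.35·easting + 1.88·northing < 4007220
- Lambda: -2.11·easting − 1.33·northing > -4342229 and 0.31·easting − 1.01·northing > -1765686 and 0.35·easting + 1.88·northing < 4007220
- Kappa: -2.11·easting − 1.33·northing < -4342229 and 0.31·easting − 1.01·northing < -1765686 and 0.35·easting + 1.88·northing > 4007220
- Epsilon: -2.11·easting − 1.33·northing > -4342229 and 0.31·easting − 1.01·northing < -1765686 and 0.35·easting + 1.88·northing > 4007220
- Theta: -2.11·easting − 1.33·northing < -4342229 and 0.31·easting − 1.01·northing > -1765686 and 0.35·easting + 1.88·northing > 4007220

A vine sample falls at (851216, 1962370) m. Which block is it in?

-2.11·851216 − 1.33·1962370 = -4406017.860, which is < -4342229
0.31·851216 − 1.01·1962370 = -1718116.740, which is > -1765686
0.35·851216 + 1.88·1962370 = 3987181.200, which is < 4007220
This sign pattern matches Mu.

Mu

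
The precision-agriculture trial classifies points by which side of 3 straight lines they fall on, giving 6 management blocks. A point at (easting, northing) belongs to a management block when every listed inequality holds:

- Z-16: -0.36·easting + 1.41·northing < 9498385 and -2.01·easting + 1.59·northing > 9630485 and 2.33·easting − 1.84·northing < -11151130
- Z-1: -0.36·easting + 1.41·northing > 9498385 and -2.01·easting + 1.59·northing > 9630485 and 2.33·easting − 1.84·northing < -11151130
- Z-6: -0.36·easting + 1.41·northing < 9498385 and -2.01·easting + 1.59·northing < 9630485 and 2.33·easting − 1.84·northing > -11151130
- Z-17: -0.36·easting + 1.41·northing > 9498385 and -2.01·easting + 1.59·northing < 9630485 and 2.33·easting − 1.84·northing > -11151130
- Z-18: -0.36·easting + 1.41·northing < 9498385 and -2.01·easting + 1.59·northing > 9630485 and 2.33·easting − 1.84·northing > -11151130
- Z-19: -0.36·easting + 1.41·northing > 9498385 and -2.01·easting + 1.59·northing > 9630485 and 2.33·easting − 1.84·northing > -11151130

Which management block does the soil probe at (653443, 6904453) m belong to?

Z-1

-0.36·653443 + 1.41·6904453 = 9500039.250, which is > 9498385
-2.01·653443 + 1.59·6904453 = 9664659.840, which is > 9630485
2.33·653443 − 1.84·6904453 = -11181671.330, which is < -11151130
This sign pattern matches Z-1.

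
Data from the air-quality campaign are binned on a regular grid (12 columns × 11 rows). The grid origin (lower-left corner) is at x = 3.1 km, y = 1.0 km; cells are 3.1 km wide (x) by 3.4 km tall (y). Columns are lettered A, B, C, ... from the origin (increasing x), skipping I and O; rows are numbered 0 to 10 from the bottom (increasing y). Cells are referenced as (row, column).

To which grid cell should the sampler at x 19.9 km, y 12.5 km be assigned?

Column index: ⌊(19.9 − 3.1) / 3.1⌋ = ⌊5.419⌋ = 5 → column F
Row offset from origin: ⌊(12.5 − 1.0) / 3.4⌋ = ⌊3.382⌋ = 3 → row 3

(3, F)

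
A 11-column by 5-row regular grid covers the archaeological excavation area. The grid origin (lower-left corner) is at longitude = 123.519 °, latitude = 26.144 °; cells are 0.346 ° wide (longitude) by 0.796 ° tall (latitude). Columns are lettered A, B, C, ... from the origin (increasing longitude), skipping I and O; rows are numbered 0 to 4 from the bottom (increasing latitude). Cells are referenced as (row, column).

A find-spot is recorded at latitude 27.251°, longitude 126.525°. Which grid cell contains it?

(1, J)

Column index: ⌊(126.525 − 123.519) / 0.346⌋ = ⌊8.688⌋ = 8 → column J
Row offset from origin: ⌊(27.251 − 26.144) / 0.796⌋ = ⌊1.391⌋ = 1 → row 1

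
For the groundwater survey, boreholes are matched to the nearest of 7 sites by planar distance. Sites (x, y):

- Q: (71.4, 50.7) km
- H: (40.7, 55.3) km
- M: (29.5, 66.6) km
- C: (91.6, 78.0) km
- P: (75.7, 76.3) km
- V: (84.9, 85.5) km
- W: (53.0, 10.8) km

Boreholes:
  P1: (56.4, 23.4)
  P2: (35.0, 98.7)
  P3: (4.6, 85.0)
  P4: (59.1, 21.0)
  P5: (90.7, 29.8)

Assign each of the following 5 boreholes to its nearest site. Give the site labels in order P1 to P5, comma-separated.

P1 → W (d²=170.32)
P2 → M (d²=1060.66)
P3 → M (d²=958.57)
P4 → W (d²=141.25)
P5 → Q (d²=809.30)

W, M, M, W, Q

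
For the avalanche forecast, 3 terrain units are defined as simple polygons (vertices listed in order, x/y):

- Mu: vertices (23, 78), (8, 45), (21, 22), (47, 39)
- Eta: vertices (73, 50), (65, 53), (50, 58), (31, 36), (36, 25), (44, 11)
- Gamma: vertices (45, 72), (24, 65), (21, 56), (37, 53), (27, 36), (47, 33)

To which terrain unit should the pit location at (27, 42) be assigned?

Mu

Cast a ray rightward from (27, 42). For each polygon, the edges (by vertex number in listed order) whose endpoints lie on opposite sides of y = 42, where each meets that height, and whether that is right or left of the point:
Mu: 2–3 at x≈9.7 (left), 4–1 at x≈45.2 (right) → 1 crossing.
Eta: 3–4 at x≈36.2 (right), 6–1 at x≈67.1 (right) → 2 crossings.
Gamma: 4–5 at x≈30.5 (right), 6–1 at x≈46.5 (right) → 2 crossings.
Only Mu has an odd count, so the point is inside Mu.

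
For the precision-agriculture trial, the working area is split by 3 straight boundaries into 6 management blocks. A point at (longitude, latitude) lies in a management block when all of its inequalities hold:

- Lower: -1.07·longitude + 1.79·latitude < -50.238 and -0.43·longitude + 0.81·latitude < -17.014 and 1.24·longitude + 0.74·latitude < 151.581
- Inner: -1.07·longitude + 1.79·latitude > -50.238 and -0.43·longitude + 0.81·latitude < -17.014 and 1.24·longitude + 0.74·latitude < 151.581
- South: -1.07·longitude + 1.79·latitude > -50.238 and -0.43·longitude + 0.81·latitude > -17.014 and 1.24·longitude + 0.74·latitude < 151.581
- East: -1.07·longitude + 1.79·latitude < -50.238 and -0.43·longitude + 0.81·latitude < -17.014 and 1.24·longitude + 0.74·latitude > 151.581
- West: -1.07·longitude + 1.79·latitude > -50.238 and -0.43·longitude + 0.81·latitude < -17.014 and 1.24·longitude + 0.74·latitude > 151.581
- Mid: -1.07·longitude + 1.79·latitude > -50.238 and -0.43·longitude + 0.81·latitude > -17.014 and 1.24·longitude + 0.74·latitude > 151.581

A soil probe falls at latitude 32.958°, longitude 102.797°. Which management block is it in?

-1.07·102.797 + 1.79·32.958 = -50.998, which is < -50.238
-0.43·102.797 + 0.81·32.958 = -17.507, which is < -17.014
1.24·102.797 + 0.74·32.958 = 151.857, which is > 151.581
This sign pattern matches East.

East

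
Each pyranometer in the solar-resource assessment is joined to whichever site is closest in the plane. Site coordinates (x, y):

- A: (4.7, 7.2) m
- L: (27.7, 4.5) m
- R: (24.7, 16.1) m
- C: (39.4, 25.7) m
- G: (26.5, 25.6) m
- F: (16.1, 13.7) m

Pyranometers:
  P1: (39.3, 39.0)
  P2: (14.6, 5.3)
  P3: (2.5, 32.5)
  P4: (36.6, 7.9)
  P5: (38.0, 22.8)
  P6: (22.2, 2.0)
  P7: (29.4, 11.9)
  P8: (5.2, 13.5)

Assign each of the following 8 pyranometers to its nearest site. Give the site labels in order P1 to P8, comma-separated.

P1 → C (d²=176.90)
P2 → F (d²=72.81)
P3 → F (d²=538.40)
P4 → L (d²=90.77)
P5 → C (d²=10.37)
P6 → L (d²=36.50)
P7 → R (d²=39.73)
P8 → A (d²=39.94)

C, F, F, L, C, L, R, A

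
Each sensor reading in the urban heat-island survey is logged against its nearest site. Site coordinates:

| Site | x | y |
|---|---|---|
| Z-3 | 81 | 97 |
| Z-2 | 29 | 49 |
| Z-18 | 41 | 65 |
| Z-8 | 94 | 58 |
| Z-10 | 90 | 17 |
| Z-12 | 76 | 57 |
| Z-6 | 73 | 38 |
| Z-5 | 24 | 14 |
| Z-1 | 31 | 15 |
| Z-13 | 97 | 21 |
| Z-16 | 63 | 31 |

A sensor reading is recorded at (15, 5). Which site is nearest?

Squared distances to each site:
Z-3: 12820.000; Z-2: 2132.000; Z-18: 4276.000; Z-8: 9050.000; Z-10: 5769.000; Z-12: 6425.000; Z-6: 4453.000; Z-5: 162.000; Z-1: 356.000; Z-13: 6980.000; Z-16: 2980.000.
Minimum at Z-5.

Z-5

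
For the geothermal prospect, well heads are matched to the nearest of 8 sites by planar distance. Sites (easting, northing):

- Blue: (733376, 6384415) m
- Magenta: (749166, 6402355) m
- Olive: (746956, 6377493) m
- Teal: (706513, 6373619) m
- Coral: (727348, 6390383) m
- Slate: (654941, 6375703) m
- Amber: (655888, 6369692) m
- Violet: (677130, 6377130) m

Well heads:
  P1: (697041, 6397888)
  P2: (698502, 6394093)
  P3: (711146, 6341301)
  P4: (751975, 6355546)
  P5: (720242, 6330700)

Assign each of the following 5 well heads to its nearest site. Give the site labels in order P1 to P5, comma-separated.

Teal, Teal, Teal, Olive, Teal

P1 → Teal (d²=678703145.00)
P2 → Teal (d²=483360797.00)
P3 → Teal (d²=1065917813.00)
P4 → Olive (d²=506861170.00)
P5 → Teal (d²=2030526002.00)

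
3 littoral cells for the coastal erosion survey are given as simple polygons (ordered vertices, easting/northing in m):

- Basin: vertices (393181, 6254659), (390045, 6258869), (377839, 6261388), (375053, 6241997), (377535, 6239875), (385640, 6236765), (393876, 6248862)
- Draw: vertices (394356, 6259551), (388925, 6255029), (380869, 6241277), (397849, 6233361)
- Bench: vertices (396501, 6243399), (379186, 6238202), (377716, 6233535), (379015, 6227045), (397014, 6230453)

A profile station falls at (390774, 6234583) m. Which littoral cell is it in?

Cast a ray rightward from (390774, 6234583). For each polygon, the edges (by vertex number in listed order) whose endpoints lie on opposite sides of northing = 6234583, where each meets that height, and whether that is right or left of the point:
Basin: no edge straddles that height → 0 crossings.
Draw: 3–4 at easting≈395227.8 (right), 4–1 at easting≈397686.0 (right) → 2 crossings.
Bench: 2–3 at easting≈378046.1 (left), 5–1 at easting≈396850.3 (right) → 1 crossing.
Only Bench has an odd count, so the point is inside Bench.

Bench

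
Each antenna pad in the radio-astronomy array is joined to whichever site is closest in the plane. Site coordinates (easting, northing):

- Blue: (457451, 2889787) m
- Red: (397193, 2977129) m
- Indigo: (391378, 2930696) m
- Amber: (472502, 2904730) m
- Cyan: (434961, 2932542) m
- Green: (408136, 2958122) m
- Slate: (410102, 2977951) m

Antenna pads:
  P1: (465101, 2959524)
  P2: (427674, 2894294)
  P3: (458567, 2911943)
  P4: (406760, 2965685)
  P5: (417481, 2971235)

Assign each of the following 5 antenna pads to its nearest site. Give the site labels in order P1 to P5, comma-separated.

P1 → Cyan (d²=1636447924.00)
P2 → Blue (d²=906982778.00)
P3 → Amber (d²=246211594.00)
P4 → Green (d²=59092345.00)
P5 → Slate (d²=99554297.00)

Cyan, Blue, Amber, Green, Slate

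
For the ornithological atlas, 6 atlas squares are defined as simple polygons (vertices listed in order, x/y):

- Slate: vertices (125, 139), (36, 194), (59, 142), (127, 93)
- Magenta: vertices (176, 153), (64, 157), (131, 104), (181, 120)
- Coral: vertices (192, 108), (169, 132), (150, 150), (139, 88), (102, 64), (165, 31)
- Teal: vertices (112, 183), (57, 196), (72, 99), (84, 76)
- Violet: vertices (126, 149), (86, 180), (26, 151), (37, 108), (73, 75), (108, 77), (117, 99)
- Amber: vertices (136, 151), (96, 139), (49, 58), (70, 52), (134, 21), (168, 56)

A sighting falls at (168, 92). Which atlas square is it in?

Coral

Cast a ray rightward from (168, 92). For each polygon, the edges (by vertex number in listed order) whose endpoints lie on opposite sides of y = 92, where each meets that height, and whether that is right or left of the point:
Slate: no edge straddles that height → 0 crossings.
Magenta: no edge straddles that height → 0 crossings.
Coral: 3–4 at x≈139.7 (left), 6–1 at x≈186.4 (right) → 1 crossing.
Teal: 3–4 at x≈75.7 (left), 4–1 at x≈88.2 (left) → 0 crossings.
Violet: 4–5 at x≈54.5 (left), 6–7 at x≈114.1 (left) → 0 crossings.
Amber: 2–3 at x≈68.7 (left), 6–1 at x≈155.9 (left) → 0 crossings.
Only Coral has an odd count, so the point is inside Coral.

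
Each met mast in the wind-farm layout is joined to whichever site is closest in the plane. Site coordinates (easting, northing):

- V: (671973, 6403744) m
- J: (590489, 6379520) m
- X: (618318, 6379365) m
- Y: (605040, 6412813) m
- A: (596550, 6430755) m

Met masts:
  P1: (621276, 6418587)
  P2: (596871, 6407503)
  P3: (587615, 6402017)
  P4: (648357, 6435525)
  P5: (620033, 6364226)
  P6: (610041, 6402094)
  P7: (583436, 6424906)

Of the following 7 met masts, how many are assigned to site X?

P1 → Y
P2 → Y
P3 → Y
P4 → V
P5 → X
P6 → Y
P7 → A
1 of the 7 goes to X.

1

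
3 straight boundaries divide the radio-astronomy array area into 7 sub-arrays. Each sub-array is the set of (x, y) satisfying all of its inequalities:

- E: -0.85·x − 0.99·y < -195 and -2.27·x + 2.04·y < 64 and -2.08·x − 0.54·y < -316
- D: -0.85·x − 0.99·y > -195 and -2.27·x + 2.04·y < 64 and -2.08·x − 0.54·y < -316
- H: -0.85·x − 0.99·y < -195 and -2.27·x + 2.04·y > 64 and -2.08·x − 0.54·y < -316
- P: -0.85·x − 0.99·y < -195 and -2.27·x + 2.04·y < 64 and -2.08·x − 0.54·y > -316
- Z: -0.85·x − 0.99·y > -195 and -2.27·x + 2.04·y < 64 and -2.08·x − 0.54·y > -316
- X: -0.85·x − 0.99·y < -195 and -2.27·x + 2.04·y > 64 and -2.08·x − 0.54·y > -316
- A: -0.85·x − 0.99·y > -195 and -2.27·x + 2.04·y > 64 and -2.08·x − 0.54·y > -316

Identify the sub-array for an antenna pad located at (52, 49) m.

-0.85·52 − 0.99·49 = -92.710, which is > -195
-2.27·52 + 2.04·49 = -18.080, which is < 64
-2.08·52 − 0.54·49 = -134.620, which is > -316
This sign pattern matches Z.

Z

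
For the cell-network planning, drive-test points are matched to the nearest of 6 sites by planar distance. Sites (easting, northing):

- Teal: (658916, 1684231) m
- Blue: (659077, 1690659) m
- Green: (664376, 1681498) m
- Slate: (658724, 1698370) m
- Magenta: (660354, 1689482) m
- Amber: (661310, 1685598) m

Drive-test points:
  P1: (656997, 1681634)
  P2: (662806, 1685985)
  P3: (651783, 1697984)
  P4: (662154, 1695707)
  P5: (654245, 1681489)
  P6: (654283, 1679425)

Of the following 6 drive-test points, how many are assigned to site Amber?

P1 → Teal
P2 → Amber
P3 → Slate
P4 → Slate
P5 → Teal
P6 → Teal
1 of the 6 goes to Amber.

1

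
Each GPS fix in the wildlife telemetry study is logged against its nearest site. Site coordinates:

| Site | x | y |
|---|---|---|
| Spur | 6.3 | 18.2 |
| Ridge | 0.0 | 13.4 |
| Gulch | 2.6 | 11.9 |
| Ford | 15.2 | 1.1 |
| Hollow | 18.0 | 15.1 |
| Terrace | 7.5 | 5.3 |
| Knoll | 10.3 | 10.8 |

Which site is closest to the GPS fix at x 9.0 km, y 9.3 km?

Knoll

Squared distances to each site:
Spur: 86.500; Ridge: 97.810; Gulch: 47.720; Ford: 105.680; Hollow: 114.640; Terrace: 18.250; Knoll: 3.940.
Minimum at Knoll.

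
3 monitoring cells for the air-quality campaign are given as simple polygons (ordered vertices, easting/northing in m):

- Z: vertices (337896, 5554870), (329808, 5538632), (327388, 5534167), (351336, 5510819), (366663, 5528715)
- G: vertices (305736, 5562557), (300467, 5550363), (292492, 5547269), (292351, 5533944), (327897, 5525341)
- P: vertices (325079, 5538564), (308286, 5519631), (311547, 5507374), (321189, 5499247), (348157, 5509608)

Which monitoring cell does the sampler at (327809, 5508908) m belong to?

P

Cast a ray rightward from (327809, 5508908). For each polygon, the edges (by vertex number in listed order) whose endpoints lie on opposite sides of northing = 5508908, where each meets that height, and whether that is right or left of the point:
Z: no edge straddles that height → 0 crossings.
G: no edge straddles that height → 0 crossings.
P: 2–3 at easting≈311138.9 (left), 4–5 at easting≈346335.0 (right) → 1 crossing.
Only P has an odd count, so the point is inside P.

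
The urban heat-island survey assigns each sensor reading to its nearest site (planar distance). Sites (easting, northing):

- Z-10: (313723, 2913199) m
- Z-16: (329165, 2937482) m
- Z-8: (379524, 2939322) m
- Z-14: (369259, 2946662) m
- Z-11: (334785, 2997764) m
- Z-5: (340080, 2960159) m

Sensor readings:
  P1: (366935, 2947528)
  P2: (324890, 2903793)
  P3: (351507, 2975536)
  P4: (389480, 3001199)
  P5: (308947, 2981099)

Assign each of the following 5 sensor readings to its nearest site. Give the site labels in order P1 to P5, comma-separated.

Z-14, Z-10, Z-5, Z-11, Z-11

P1 → Z-14 (d²=6150932.00)
P2 → Z-10 (d²=213174725.00)
P3 → Z-5 (d²=367028458.00)
P4 → Z-11 (d²=3003342250.00)
P5 → Z-11 (d²=945324469.00)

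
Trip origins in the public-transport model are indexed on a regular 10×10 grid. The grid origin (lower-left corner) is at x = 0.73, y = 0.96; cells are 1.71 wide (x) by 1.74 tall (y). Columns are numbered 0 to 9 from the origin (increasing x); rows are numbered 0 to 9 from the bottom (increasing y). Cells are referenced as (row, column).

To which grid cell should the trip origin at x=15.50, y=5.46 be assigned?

Column index: ⌊(15.50 − 0.73) / 1.71⌋ = ⌊8.637⌋ = 8
Row offset from origin: ⌊(5.46 − 0.96) / 1.74⌋ = ⌊2.586⌋ = 2 → row 2

(2, 8)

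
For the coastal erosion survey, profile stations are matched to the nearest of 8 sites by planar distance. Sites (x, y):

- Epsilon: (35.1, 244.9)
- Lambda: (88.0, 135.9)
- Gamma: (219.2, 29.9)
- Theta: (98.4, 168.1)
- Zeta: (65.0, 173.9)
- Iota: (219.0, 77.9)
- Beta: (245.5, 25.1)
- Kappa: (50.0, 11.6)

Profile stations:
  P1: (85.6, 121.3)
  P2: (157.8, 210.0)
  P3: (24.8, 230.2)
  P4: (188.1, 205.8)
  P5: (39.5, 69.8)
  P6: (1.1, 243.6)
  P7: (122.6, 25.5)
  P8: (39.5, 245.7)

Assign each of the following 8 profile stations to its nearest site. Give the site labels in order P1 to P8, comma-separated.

P1 → Lambda (d²=218.92)
P2 → Theta (d²=5283.97)
P3 → Epsilon (d²=322.18)
P4 → Theta (d²=9467.38)
P5 → Kappa (d²=3497.49)
P6 → Epsilon (d²=1157.69)
P7 → Kappa (d²=5463.97)
P8 → Epsilon (d²=20.00)

Lambda, Theta, Epsilon, Theta, Kappa, Epsilon, Kappa, Epsilon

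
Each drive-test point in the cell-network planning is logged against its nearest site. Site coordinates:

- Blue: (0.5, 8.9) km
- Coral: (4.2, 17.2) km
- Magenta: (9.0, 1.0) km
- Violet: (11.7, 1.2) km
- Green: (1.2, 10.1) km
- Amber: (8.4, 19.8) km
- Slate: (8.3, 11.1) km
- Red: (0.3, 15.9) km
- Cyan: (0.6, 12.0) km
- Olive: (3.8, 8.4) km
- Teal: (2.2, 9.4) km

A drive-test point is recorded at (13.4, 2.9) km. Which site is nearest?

Violet

Squared distances to each site:
Blue: 202.410; Coral: 289.130; Magenta: 22.970; Violet: 5.780; Green: 200.680; Amber: 310.610; Slate: 93.250; Red: 340.610; Cyan: 246.650; Olive: 122.410; Teal: 167.690.
Minimum at Violet.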